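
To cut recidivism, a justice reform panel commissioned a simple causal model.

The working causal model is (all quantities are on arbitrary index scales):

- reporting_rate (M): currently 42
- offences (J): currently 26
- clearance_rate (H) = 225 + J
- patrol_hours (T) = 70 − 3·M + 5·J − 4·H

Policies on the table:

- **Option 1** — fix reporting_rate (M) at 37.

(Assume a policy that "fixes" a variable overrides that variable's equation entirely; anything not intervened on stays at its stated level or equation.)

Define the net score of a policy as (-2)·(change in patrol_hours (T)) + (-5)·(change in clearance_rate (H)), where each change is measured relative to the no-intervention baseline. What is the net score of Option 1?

Baseline:
  M = 42
  J = 26
  H = 225 + 26 = 251
  T = 70 − 3·42 + 5·26 − 4·251 = -930
Option 1 (M := 37):
  M = 37
  J = 26
  H = 225 + 26 = 251
  T = 70 − 3·37 + 5·26 − 4·251 = -915
ΔT = -915 − (-930) = 15; ΔH = 251 − 251 = 0
Score = (-2)·15 + (-5)·0 = -30

-30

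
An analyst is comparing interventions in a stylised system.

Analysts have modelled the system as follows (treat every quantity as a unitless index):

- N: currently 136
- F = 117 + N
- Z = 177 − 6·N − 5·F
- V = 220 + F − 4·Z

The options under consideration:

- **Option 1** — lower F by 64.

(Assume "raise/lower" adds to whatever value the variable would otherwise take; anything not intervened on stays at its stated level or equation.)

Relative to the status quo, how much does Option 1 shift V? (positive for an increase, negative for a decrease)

Baseline:
  N = 136
  F = 117 + 136 = 253
  Z = 177 − 6·136 − 5·253 = -1904
  V = 220 + 253 − 4·(-1904) = 8089
Option 1 (F − 64):
  N = 136
  F = 117 + 136 (−64 from intervention) = 189
  Z = 177 − 6·136 − 5·189 = -1584
  V = 220 + 189 − 4·(-1584) = 6745
Change in V: 6745 − 8089 = -1344

-1344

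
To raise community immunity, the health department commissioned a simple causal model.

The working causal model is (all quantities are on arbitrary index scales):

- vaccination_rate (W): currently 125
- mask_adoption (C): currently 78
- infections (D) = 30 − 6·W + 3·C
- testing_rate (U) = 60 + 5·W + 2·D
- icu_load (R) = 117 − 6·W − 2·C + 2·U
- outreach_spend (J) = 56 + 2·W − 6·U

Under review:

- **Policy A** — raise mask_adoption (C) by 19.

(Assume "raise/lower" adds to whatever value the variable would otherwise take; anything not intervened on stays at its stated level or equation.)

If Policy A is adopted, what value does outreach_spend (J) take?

1344

Policy A (C + 19):
  W = 125
  C = 78 + 19 = 97
  D = 30 − 6·125 + 3·97 = -429
  U = 60 + 5·125 + 2·(-429) = -173
  J = 56 + 2·125 − 6·(-173) = 1344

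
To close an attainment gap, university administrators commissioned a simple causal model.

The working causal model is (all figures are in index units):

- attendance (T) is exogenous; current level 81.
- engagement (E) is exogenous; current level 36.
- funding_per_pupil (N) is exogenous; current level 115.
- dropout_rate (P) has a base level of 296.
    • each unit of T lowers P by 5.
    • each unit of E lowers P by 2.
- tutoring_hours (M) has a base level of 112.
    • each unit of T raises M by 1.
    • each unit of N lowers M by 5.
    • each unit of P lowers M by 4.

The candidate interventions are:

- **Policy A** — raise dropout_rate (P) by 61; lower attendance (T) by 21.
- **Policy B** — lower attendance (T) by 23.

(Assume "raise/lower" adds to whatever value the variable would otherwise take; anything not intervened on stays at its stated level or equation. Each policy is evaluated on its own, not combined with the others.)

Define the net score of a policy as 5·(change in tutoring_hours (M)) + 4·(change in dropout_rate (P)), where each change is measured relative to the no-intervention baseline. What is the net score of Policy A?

-2761

Baseline:
  T = 81
  E = 36
  N = 115
  P = 296 − 5·81 − 2·36 = -181
  M = 112 + 81 − 5·115 − 4·(-181) = 342
Policy A (P + 61, T − 21):
  T = 81 − 21 = 60
  E = 36
  N = 115
  P = 296 − 5·60 − 2·36 (+61 from intervention) = -15
  M = 112 + 60 − 5·115 − 4·(-15) = -343
ΔM = -343 − 342 = -685; ΔP = -15 − (-181) = 166
Score = 5·(-685) + 4·166 = -2761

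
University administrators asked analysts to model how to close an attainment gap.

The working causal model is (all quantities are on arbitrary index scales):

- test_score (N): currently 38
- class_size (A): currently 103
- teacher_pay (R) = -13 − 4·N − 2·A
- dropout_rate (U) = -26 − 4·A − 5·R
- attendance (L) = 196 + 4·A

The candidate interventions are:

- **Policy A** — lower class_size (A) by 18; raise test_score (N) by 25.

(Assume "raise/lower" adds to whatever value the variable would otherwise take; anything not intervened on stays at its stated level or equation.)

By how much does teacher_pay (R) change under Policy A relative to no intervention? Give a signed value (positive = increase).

Baseline:
  N = 38
  A = 103
  R = -13 − 4·38 − 2·103 = -371
Policy A (A − 18, N + 25):
  N = 38 + 25 = 63
  A = 103 − 18 = 85
  R = -13 − 4·63 − 2·85 = -435
Change in R: -435 − (-371) = -64

-64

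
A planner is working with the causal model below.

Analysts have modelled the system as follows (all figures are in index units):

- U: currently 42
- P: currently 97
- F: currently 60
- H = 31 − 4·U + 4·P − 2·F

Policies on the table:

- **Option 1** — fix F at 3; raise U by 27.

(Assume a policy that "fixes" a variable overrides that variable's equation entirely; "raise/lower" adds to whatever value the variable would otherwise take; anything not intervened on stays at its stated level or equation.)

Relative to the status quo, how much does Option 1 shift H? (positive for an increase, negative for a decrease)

6

Baseline:
  U = 42
  P = 97
  F = 60
  H = 31 − 4·42 + 4·97 − 2·60 = 131
Option 1 (F := 3, U + 27):
  U = 42 + 27 = 69
  P = 97
  F = 3
  H = 31 − 4·69 + 4·97 − 2·3 = 137
Change in H: 137 − 131 = 6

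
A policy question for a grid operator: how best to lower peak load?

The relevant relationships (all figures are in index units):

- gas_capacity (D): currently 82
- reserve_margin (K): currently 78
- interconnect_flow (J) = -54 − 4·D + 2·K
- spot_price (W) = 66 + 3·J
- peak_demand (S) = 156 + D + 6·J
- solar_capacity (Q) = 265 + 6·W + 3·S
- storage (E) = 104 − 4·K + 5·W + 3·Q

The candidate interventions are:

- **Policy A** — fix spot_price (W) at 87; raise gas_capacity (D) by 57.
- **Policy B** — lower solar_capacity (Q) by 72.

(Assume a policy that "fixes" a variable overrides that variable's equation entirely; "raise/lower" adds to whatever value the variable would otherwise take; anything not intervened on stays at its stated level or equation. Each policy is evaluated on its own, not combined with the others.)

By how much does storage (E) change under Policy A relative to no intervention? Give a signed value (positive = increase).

4278

Baseline:
  D = 82
  K = 78
  J = -54 − 4·82 + 2·78 = -226
  W = 66 + 3·(-226) = -612
  S = 156 + 82 + 6·(-226) = -1118
  Q = 265 + 6·(-612) + 3·(-1118) = -6761
  E = 104 − 4·78 + 5·(-612) + 3·(-6761) = -23551
Policy A (W := 87, D + 57):
  D = 82 + 57 = 139
  K = 78
  J = -54 − 4·139 + 2·78 = -454
  W = 87
  S = 156 + 139 + 6·(-454) = -2429
  Q = 265 + 6·87 + 3·(-2429) = -6500
  E = 104 − 4·78 + 5·87 + 3·(-6500) = -19273
Change in E: -19273 − (-23551) = 4278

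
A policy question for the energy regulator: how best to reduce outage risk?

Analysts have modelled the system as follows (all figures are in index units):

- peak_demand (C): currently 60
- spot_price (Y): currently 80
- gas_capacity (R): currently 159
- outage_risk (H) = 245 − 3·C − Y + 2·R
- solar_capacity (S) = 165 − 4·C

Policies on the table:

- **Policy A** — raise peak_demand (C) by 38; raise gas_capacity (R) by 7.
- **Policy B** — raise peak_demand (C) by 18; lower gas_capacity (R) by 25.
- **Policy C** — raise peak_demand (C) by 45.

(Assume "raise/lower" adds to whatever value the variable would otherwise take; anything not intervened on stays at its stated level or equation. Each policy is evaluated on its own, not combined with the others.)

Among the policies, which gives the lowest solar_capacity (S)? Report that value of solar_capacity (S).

-255

Policy A (C + 38, R + 7):
  C = 60 + 38 = 98
  S = 165 − 4·98 = -227
Policy B (C + 18, R − 25):
  C = 60 + 18 = 78
  S = 165 − 4·78 = -147
Policy C (C + 45):
  C = 60 + 45 = 105
  S = 165 − 4·105 = -255
Comparing — Policy A: S=-227, Policy B: S=-147, Policy C: S=-255. Lowest is -255 (Policy C).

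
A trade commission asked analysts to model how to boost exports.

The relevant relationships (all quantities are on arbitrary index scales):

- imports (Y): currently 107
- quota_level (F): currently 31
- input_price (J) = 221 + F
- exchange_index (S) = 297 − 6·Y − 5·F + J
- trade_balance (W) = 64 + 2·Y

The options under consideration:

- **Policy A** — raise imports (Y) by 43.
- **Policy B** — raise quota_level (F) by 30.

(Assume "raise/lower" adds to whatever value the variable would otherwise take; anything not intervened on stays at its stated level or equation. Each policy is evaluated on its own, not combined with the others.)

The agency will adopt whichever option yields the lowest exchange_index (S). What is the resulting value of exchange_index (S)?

-506

Policy A (Y + 43):
  Y = 107 + 43 = 150
  F = 31
  J = 221 + 31 = 252
  S = 297 − 6·150 − 5·31 + 252 = -506
Policy B (F + 30):
  Y = 107
  F = 31 + 30 = 61
  J = 221 + 61 = 282
  S = 297 − 6·107 − 5·61 + 282 = -368
Comparing — Policy A: S=-506, Policy B: S=-368. Lowest is -506 (Policy A).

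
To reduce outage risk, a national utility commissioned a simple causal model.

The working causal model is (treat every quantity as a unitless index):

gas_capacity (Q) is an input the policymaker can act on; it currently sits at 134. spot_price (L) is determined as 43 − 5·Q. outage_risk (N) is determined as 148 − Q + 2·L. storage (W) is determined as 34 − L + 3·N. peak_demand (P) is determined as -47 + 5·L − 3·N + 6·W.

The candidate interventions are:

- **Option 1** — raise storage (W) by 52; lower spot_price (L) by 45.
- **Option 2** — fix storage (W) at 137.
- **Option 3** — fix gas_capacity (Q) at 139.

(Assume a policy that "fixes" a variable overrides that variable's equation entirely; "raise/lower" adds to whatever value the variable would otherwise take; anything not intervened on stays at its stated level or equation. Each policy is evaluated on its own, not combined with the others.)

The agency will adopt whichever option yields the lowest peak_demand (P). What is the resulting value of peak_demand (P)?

Option 1 (W + 52, L − 45):
  Q = 134
  L = 43 − 5·134 (−45 from intervention) = -672
  N = 148 − 134 + 2·(-672) = -1330
  W = 34 − (-672) + 3·(-1330) (+52 from intervention) = -3232
  P = -47 + 5·(-672) − 3·(-1330) + 6·(-3232) = -18809
Option 2 (W := 137):
  Q = 134
  L = 43 − 5·134 = -627
  N = 148 − 134 + 2·(-627) = -1240
  W = 137
  P = -47 + 5·(-627) − 3·(-1240) + 6·137 = 1360
Option 3 (Q := 139):
  Q = 139
  L = 43 − 5·139 = -652
  N = 148 − 139 + 2·(-652) = -1295
  W = 34 − (-652) + 3·(-1295) = -3199
  P = -47 + 5·(-652) − 3·(-1295) + 6·(-3199) = -18616
Comparing — Option 1: P=-18809, Option 2: P=1360, Option 3: P=-18616. Lowest is -18809 (Option 1).

-18809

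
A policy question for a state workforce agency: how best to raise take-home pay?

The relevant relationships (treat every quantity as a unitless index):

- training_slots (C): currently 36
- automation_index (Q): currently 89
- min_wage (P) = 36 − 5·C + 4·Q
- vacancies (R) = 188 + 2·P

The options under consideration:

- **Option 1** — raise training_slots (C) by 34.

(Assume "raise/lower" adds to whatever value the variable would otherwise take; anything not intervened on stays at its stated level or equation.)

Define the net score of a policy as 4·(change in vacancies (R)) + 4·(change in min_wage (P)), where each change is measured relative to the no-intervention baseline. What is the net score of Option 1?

Baseline:
  C = 36
  Q = 89
  P = 36 − 5·36 + 4·89 = 212
  R = 188 + 2·212 = 612
Option 1 (C + 34):
  C = 36 + 34 = 70
  Q = 89
  P = 36 − 5·70 + 4·89 = 42
  R = 188 + 2·42 = 272
ΔR = 272 − 612 = -340; ΔP = 42 − 212 = -170
Score = 4·(-340) + 4·(-170) = -2040

-2040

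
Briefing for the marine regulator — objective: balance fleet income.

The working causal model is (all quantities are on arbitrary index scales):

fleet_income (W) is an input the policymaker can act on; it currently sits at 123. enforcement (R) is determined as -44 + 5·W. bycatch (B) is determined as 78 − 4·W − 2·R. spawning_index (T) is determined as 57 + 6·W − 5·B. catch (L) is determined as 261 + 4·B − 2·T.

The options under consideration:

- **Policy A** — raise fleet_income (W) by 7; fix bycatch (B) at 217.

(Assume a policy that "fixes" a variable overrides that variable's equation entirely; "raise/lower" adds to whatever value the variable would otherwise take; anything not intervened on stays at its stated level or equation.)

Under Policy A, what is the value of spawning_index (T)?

-248

Policy A (W + 7, B := 217):
  W = 123 + 7 = 130
  R = -44 + 5·130 = 606
  B = 217
  T = 57 + 6·130 − 5·217 = -248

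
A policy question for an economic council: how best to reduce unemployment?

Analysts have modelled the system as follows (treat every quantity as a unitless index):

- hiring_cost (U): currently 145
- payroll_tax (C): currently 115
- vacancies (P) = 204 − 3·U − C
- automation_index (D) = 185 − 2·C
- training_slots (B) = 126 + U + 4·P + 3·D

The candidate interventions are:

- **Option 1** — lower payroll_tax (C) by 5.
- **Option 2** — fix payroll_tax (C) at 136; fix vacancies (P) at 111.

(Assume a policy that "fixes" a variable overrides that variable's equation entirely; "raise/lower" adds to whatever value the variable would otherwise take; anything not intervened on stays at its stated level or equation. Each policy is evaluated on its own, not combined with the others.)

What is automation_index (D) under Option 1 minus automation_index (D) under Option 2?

Option 1 (C − 5):
  C = 115 − 5 = 110
  D = 185 − 2·110 = -35
Option 2 (C := 136, P := 111):
  C = 136
  D = 185 − 2·136 = -87
D: -35 − (-87) = 52

52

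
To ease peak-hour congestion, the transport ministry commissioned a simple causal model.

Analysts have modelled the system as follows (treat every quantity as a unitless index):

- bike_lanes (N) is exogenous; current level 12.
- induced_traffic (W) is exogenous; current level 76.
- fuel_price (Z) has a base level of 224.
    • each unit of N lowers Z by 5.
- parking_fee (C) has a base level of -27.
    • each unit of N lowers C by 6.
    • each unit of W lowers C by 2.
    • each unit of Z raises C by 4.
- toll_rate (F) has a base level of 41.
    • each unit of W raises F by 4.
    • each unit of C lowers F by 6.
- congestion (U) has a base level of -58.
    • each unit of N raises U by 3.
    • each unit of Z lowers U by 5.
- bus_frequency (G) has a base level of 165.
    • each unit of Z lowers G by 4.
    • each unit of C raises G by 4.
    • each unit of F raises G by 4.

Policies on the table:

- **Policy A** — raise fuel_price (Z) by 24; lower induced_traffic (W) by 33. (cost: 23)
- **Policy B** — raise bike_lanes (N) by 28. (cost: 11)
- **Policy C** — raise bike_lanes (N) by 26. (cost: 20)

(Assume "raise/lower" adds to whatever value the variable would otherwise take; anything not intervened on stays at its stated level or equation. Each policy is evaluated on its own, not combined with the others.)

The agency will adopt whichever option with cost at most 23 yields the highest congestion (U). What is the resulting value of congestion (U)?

-58

Policy A (Z + 24, W − 33):
  N = 12
  Z = 224 − 5·12 (+24 from intervention) = 188
  U = -58 + 3·12 − 5·188 = -962
Policy B (N + 28):
  N = 12 + 28 = 40
  Z = 224 − 5·40 = 24
  U = -58 + 3·40 − 5·24 = -58
Policy C (N + 26):
  N = 12 + 26 = 38
  Z = 224 − 5·38 = 34
  U = -58 + 3·38 − 5·34 = -114
Comparing — Policy A: U=-962, Policy B: U=-58, Policy C: U=-114. Highest is -58 (Policy B).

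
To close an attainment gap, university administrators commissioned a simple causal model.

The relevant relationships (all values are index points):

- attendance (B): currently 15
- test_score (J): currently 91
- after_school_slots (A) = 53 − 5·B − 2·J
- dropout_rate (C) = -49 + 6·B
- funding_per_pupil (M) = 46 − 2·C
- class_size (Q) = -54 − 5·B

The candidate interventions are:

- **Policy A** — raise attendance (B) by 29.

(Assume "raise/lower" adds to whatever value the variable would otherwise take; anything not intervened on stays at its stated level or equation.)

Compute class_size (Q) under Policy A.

Policy A (B + 29):
  B = 15 + 29 = 44
  Q = -54 − 5·44 = -274

-274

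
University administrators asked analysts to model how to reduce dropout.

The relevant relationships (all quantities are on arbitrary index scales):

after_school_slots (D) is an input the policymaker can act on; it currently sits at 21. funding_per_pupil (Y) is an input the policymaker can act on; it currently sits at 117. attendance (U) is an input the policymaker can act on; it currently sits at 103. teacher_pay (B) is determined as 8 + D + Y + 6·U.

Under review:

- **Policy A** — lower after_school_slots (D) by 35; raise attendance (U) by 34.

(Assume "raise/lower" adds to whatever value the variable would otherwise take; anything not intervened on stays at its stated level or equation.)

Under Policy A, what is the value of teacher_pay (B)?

Policy A (D − 35, U + 34):
  D = 21 − 35 = -14
  Y = 117
  U = 103 + 34 = 137
  B = 8 + (-14) + 117 + 6·137 = 933

933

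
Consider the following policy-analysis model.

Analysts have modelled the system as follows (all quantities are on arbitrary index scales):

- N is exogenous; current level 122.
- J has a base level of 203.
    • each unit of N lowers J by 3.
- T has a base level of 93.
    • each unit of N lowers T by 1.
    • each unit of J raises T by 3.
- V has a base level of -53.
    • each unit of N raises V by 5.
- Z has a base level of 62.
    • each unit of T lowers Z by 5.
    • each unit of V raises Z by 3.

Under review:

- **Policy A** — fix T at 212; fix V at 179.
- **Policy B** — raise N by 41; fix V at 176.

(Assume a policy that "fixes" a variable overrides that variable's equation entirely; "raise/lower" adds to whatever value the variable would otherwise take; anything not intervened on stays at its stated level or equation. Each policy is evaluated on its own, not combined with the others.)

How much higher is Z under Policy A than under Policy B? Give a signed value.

Policy A (T := 212, V := 179):
  N = 122
  J = 203 − 3·122 = -163
  T = 212
  V = 179
  Z = 62 − 5·212 + 3·179 = -461
Policy B (N + 41, V := 176):
  N = 122 + 41 = 163
  J = 203 − 3·163 = -286
  T = 93 − 163 + 3·(-286) = -928
  V = 176
  Z = 62 − 5·(-928) + 3·176 = 5230
Z: -461 − 5230 = -5691

-5691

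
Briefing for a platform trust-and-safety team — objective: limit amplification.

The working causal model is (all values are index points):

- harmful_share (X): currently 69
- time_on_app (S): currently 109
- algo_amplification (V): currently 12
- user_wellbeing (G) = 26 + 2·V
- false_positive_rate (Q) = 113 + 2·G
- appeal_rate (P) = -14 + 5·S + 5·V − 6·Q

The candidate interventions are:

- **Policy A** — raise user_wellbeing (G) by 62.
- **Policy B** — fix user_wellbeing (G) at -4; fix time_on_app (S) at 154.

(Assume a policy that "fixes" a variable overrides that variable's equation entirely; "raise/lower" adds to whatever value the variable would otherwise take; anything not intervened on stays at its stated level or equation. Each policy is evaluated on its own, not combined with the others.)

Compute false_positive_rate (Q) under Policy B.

105

Policy B (G := -4, S := 154):
  V = 12
  G = -4
  Q = 113 + 2·(-4) = 105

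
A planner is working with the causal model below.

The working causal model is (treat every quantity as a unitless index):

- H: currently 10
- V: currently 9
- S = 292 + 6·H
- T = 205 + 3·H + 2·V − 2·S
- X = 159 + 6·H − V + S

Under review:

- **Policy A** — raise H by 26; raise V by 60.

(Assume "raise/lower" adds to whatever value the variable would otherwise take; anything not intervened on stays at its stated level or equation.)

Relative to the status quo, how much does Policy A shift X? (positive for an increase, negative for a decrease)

252

Baseline:
  H = 10
  V = 9
  S = 292 + 6·10 = 352
  X = 159 + 6·10 − 9 + 352 = 562
Policy A (H + 26, V + 60):
  H = 10 + 26 = 36
  V = 9 + 60 = 69
  S = 292 + 6·36 = 508
  X = 159 + 6·36 − 69 + 508 = 814
Change in X: 814 − 562 = 252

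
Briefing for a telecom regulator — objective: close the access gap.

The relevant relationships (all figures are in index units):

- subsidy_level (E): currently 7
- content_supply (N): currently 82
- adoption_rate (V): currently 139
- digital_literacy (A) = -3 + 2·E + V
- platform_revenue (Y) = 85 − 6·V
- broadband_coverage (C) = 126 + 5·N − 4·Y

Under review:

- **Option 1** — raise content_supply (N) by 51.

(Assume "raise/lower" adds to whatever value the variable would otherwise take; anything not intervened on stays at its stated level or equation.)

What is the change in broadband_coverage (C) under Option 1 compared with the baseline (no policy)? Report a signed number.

Baseline:
  N = 82
  V = 139
  Y = 85 − 6·139 = -749
  C = 126 + 5·82 − 4·(-749) = 3532
Option 1 (N + 51):
  N = 82 + 51 = 133
  V = 139
  Y = 85 − 6·139 = -749
  C = 126 + 5·133 − 4·(-749) = 3787
Change in C: 3787 − 3532 = 255

255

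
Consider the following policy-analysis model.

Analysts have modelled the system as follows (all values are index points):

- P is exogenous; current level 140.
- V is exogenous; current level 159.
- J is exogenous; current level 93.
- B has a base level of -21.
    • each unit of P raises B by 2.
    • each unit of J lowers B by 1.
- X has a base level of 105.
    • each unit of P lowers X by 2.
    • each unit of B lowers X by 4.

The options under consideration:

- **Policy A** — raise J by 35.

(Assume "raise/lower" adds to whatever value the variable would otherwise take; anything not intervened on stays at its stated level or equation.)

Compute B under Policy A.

131

Policy A (J + 35):
  P = 140
  J = 93 + 35 = 128
  B = -21 + 2·140 − 128 = 131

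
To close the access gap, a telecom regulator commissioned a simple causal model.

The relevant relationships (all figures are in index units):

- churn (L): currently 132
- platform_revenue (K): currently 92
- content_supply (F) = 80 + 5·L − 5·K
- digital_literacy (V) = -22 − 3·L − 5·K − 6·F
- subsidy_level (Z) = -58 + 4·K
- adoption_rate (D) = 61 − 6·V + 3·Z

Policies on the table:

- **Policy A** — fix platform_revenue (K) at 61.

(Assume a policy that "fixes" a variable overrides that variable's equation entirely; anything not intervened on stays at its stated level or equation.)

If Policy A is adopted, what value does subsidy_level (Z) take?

186

Policy A (K := 61):
  K = 61
  Z = -58 + 4·61 = 186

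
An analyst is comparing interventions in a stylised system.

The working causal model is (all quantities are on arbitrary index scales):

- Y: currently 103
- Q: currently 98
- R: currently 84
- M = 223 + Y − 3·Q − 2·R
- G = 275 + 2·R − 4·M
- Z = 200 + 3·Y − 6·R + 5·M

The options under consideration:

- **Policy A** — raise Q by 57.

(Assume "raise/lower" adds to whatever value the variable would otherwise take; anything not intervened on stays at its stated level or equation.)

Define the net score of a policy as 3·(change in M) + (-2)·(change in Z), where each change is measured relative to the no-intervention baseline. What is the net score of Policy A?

Baseline:
  Y = 103
  Q = 98
  R = 84
  M = 223 + 103 − 3·98 − 2·84 = -136
  Z = 200 + 3·103 − 6·84 + 5·(-136) = -675
Policy A (Q + 57):
  Y = 103
  Q = 98 + 57 = 155
  R = 84
  M = 223 + 103 − 3·155 − 2·84 = -307
  Z = 200 + 3·103 − 6·84 + 5·(-307) = -1530
ΔM = -307 − (-136) = -171; ΔZ = -1530 − (-675) = -855
Score = 3·(-171) + (-2)·(-855) = 1197

1197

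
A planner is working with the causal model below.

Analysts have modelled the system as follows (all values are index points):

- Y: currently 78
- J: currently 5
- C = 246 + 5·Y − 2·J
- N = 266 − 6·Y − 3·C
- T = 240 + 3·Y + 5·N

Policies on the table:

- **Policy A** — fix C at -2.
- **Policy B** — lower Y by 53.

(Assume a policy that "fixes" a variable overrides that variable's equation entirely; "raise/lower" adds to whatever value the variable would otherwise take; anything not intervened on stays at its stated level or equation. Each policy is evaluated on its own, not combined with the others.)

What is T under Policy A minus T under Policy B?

4014

Policy A (C := -2):
  Y = 78
  J = 5
  C = -2
  N = 266 − 6·78 − 3·(-2) = -196
  T = 240 + 3·78 + 5·(-196) = -506
Policy B (Y − 53):
  Y = 78 − 53 = 25
  J = 5
  C = 246 + 5·25 − 2·5 = 361
  N = 266 − 6·25 − 3·361 = -967
  T = 240 + 3·25 + 5·(-967) = -4520
T: -506 − (-4520) = 4014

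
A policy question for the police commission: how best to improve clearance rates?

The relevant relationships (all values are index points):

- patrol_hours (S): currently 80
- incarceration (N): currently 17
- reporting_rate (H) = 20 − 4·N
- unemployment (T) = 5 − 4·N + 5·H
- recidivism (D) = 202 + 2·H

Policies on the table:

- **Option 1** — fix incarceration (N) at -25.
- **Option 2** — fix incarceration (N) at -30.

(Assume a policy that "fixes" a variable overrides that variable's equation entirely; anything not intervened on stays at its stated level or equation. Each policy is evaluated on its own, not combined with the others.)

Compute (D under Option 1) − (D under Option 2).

-40

Option 1 (N := -25):
  N = -25
  H = 20 − 4·(-25) = 120
  D = 202 + 2·120 = 442
Option 2 (N := -30):
  N = -30
  H = 20 − 4·(-30) = 140
  D = 202 + 2·140 = 482
D: 442 − 482 = -40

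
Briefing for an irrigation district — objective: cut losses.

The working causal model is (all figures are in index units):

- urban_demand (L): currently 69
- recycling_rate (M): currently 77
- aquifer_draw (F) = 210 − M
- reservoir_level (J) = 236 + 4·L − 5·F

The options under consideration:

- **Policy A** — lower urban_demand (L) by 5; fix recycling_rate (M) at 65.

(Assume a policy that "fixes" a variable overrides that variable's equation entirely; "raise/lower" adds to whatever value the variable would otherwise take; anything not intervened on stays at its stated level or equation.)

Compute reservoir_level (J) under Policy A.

-233

Policy A (L − 5, M := 65):
  L = 69 − 5 = 64
  M = 65
  F = 210 − 65 = 145
  J = 236 + 4·64 − 5·145 = -233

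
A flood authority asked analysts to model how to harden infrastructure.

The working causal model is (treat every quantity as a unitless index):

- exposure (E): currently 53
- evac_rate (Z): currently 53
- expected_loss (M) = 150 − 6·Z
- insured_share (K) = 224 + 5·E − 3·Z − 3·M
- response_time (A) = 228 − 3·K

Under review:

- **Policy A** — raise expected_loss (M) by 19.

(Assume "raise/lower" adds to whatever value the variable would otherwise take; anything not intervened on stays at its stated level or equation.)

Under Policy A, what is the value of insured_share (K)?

777

Policy A (M + 19):
  E = 53
  Z = 53
  M = 150 − 6·53 (+19 from intervention) = -149
  K = 224 + 5·53 − 3·53 − 3·(-149) = 777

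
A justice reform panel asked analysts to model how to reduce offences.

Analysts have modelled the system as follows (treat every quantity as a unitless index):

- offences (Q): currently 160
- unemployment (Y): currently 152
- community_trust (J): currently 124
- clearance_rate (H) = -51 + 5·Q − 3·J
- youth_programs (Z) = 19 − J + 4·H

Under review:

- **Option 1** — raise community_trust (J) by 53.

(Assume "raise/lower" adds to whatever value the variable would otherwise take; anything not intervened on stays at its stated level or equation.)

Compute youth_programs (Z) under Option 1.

714

Option 1 (J + 53):
  Q = 160
  J = 124 + 53 = 177
  H = -51 + 5·160 − 3·177 = 218
  Z = 19 − 177 + 4·218 = 714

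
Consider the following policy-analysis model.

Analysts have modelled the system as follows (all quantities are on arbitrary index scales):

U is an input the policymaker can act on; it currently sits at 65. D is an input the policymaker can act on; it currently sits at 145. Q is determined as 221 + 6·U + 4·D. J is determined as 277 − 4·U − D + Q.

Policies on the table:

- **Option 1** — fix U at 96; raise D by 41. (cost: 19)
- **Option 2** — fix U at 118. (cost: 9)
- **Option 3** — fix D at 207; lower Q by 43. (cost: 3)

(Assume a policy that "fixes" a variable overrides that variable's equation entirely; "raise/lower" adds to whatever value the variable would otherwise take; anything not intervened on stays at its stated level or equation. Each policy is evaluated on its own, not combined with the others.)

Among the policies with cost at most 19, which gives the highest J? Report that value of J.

Option 1 (U := 96, D + 41):
  U = 96
  D = 145 + 41 = 186
  Q = 221 + 6·96 + 4·186 = 1541
  J = 277 − 4·96 − 186 + 1541 = 1248
Option 2 (U := 118):
  U = 118
  D = 145
  Q = 221 + 6·118 + 4·145 = 1509
  J = 277 − 4·118 − 145 + 1509 = 1169
Option 3 (D := 207, Q − 43):
  U = 65
  D = 207
  Q = 221 + 6·65 + 4·207 (−43 from intervention) = 1396
  J = 277 − 4·65 − 207 + 1396 = 1206
Comparing — Option 1: J=1248, Option 2: J=1169, Option 3: J=1206. Highest is 1248 (Option 1).

1248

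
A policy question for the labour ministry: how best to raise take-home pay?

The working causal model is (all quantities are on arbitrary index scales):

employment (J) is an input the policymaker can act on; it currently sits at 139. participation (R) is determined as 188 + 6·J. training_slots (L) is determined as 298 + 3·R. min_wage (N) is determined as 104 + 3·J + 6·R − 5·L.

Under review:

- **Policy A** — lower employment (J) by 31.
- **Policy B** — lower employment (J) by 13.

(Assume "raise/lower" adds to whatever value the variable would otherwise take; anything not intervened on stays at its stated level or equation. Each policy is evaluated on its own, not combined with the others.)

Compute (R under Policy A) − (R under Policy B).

-108

Policy A (J − 31):
  J = 139 − 31 = 108
  R = 188 + 6·108 = 836
Policy B (J − 13):
  J = 139 − 13 = 126
  R = 188 + 6·126 = 944
R: 836 − 944 = -108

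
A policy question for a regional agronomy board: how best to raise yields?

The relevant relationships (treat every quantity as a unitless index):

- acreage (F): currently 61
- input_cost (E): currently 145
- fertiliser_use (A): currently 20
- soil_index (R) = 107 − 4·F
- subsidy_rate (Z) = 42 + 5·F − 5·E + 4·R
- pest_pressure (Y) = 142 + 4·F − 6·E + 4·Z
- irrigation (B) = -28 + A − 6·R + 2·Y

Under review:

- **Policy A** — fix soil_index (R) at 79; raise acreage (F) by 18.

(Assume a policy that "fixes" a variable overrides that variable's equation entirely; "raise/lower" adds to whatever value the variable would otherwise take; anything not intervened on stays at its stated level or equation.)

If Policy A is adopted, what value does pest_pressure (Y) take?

-300

Policy A (R := 79, F + 18):
  F = 61 + 18 = 79
  E = 145
  R = 79
  Z = 42 + 5·79 − 5·145 + 4·79 = 28
  Y = 142 + 4·79 − 6·145 + 4·28 = -300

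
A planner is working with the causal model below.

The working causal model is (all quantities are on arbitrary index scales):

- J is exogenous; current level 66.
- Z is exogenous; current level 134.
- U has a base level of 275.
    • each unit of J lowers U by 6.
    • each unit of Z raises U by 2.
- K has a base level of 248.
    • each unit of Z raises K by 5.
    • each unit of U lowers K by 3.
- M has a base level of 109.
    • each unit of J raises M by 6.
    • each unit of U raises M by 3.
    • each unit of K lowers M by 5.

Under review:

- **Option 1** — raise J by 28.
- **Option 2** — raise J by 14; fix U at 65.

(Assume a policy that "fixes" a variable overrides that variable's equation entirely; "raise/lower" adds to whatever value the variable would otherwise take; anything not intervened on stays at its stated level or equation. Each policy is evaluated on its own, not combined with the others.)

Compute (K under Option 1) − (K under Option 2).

258

Option 1 (J + 28):
  J = 66 + 28 = 94
  Z = 134
  U = 275 − 6·94 + 2·134 = -21
  K = 248 + 5·134 − 3·(-21) = 981
Option 2 (J + 14, U := 65):
  J = 66 + 14 = 80
  Z = 134
  U = 65
  K = 248 + 5·134 − 3·65 = 723
K: 981 − 723 = 258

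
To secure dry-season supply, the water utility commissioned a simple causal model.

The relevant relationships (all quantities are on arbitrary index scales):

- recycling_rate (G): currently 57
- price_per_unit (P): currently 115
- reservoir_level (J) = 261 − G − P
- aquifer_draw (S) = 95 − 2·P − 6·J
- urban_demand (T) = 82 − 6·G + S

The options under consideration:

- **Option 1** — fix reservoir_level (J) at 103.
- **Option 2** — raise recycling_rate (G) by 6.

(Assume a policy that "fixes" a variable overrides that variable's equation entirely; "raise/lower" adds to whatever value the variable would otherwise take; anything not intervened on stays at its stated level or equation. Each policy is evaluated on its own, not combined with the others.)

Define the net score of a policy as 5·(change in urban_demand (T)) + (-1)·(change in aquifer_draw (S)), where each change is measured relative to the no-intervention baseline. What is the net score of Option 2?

Baseline:
  G = 57
  P = 115
  J = 261 − 57 − 115 = 89
  S = 95 − 2·115 − 6·89 = -669
  T = 82 − 6·57 + (-669) = -929
Option 2 (G + 6):
  G = 57 + 6 = 63
  P = 115
  J = 261 − 63 − 115 = 83
  S = 95 − 2·115 − 6·83 = -633
  T = 82 − 6·63 + (-633) = -929
ΔT = -929 − (-929) = 0; ΔS = -633 − (-669) = 36
Score = 5·0 + (-1)·36 = -36

-36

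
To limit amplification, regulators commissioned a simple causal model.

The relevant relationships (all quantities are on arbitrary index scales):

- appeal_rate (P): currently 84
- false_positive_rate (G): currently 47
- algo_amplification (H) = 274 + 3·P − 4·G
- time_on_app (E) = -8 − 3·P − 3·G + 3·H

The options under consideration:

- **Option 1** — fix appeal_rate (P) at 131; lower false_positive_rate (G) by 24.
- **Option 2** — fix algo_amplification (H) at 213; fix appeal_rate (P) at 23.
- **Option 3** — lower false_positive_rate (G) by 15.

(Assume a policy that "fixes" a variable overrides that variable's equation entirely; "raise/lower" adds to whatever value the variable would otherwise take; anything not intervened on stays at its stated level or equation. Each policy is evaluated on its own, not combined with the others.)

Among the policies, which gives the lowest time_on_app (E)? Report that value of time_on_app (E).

421

Option 1 (P := 131, G − 24):
  P = 131
  G = 47 − 24 = 23
  H = 274 + 3·131 − 4·23 = 575
  E = -8 − 3·131 − 3·23 + 3·575 = 1255
Option 2 (H := 213, P := 23):
  P = 23
  G = 47
  H = 213
  E = -8 − 3·23 − 3·47 + 3·213 = 421
Option 3 (G − 15):
  P = 84
  G = 47 − 15 = 32
  H = 274 + 3·84 − 4·32 = 398
  E = -8 − 3·84 − 3·32 + 3·398 = 838
Comparing — Option 1: E=1255, Option 2: E=421, Option 3: E=838. Lowest is 421 (Option 2).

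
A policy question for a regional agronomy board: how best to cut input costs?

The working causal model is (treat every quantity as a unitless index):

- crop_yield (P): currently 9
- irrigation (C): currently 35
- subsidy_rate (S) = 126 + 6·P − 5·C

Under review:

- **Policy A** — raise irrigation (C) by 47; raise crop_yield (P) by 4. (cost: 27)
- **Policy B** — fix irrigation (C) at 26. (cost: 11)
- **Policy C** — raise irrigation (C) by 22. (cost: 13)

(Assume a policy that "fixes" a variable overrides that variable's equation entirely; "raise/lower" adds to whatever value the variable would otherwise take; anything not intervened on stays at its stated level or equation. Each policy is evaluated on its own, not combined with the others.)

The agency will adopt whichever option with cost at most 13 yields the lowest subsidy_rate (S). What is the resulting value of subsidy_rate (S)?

-105

Policy B (C := 26):
  P = 9
  C = 26
  S = 126 + 6·9 − 5·26 = 50
Policy C (C + 22):
  P = 9
  C = 35 + 22 = 57
  S = 126 + 6·9 − 5·57 = -105
Comparing — Policy B: S=50, Policy C: S=-105. Lowest is -105 (Policy C).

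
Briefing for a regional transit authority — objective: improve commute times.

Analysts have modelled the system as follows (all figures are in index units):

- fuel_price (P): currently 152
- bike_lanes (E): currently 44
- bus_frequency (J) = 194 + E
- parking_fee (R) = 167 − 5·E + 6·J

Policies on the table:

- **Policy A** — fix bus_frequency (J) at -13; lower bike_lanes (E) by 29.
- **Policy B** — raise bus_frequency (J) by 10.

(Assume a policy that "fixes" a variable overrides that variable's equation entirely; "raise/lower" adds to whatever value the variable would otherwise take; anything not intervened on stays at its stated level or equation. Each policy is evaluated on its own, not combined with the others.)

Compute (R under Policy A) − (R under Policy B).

Policy A (J := -13, E − 29):
  E = 44 − 29 = 15
  J = -13
  R = 167 − 5·15 + 6·(-13) = 14
Policy B (J + 10):
  E = 44
  J = 194 + 44 (+10 from intervention) = 248
  R = 167 − 5·44 + 6·248 = 1435
R: 14 − 1435 = -1421

-1421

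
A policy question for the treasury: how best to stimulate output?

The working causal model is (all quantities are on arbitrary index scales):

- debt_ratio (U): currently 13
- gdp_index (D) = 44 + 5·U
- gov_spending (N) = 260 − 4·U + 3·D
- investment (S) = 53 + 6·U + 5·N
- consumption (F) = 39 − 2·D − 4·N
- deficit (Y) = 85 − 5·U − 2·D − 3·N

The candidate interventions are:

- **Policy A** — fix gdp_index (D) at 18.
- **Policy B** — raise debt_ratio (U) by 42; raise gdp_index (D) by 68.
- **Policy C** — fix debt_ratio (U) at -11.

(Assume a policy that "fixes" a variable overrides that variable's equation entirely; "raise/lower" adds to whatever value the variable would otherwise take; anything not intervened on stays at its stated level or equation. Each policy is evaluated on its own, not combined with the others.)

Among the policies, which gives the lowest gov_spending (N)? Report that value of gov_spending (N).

Policy A (D := 18):
  U = 13
  D = 18
  N = 260 − 4·13 + 3·18 = 262
Policy B (U + 42, D + 68):
  U = 13 + 42 = 55
  D = 44 + 5·55 (+68 from intervention) = 387
  N = 260 − 4·55 + 3·387 = 1201
Policy C (U := -11):
  U = -11
  D = 44 + 5·(-11) = -11
  N = 260 − 4·(-11) + 3·(-11) = 271
Comparing — Policy A: N=262, Policy B: N=1201, Policy C: N=271. Lowest is 262 (Policy A).

262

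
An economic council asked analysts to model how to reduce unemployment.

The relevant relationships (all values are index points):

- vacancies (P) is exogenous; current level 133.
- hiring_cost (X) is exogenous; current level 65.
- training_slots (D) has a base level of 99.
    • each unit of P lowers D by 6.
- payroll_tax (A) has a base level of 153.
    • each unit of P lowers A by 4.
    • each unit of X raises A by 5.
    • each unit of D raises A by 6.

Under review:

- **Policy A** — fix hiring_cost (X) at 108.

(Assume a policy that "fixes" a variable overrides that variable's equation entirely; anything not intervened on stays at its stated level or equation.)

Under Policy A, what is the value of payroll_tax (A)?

Policy A (X := 108):
  P = 133
  X = 108
  D = 99 − 6·133 = -699
  A = 153 − 4·133 + 5·108 + 6·(-699) = -4033

-4033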